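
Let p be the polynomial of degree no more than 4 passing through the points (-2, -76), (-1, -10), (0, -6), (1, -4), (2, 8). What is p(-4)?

Forward differences of the values at x = -2, -1, 0, 1, 2:
  p  : -76  -10  -6  -4  8
  Δ  : 66  4  2  12
  Δ^2: -62  -2  10
  Δ^3: 60  12
  Δ^4: -48
The fourth differences are constant, confirming degree 4.
Interpolating (Newton forward form) and evaluating at x = -4 gives p(-4) = -874.

-874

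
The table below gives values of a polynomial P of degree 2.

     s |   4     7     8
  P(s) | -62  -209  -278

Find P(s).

P(s) = -5s^2 + 6s - 6

Write P(s) = as^2 + bs + c. Substituting each data point gives a linear system:
  16a + 4b + c = -62
  49a + 7b + c = -209
  64a + 8b + c = -278
Solving the system yields a = -5, b = 6, c = -6.
So P(s) = -5s^2 + 6s - 6.
Check: P(4) = -62. ✓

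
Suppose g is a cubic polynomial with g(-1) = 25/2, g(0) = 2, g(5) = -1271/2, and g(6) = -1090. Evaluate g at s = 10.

-4998

Write g(s) = as^3 + bs^2 + cs + d. Substituting each data point gives a linear system:
  -a + b - c + d = 25/2
  d = 2
  125a + 25b + 5c + d = -1271/2
  216a + 36b + 6c + d = -1090
Solving the system yields a = -5, b = 1/2, c = -5, d = 2.
So g(s) = -5s^3 + (1/2)s^2 - 5s + 2.
Then g(10) = -4998.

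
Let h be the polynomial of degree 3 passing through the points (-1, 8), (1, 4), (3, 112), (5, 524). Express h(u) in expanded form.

Write h(u) = au^3 + bu^2 + cu + d. Substituting each data point gives a linear system:
  -a + b - c + d = 8
  a + b + c + d = 4
  27a + 9b + 3c + d = 112
  125a + 25b + 5c + d = 524
Solving the system yields a = 4, b = 2, c = -6, d = 4.
So h(u) = 4u³ + 2u² - 6u + 4.
Check: h(5) = 524. ✓

h(u) = 4u^3 + 2u^2 - 6u + 4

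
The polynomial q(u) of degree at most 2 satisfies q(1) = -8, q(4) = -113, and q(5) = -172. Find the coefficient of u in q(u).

-5

Write q(u) = au^2 + bu + c. Substituting each data point gives a linear system:
  a + b + c = -8
  16a + 4b + c = -113
  25a + 5b + c = -172
Solving the system yields a = -6, b = -5, c = 3.
So q(u) = -6u^2 - 5u + 3.
The coefficient of u is -5.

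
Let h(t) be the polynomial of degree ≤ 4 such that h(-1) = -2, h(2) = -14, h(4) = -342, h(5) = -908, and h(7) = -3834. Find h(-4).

Write h(t) = at^4 + bt^3 + ct^2 + dt + e. Substituting each data point gives a linear system:
  a - b + c - d + e = -2
  16a + 8b + 4c + 2d + e = -14
  256a + 64b + 16c + 4d + e = -342
  625a + 125b + 25c + 5d + e = -908
  2401a + 343b + 49c + 7d + e = -3834
Solving the system yields a = -2, b = 3, c = -1, d = -2, e = 2.
So h(t) = -2t^4 + 3t^3 - t^2 - 2t + 2.
Then h(-4) = -710.

-710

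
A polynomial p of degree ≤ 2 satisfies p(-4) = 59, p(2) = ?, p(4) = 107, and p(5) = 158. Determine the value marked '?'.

The 3 known points determine the degree-2 polynomial uniquely.
Write p(u) = au^2 + bu + c. Substituting each data point gives a linear system:
  16a - 4b + c = 59
  16a + 4b + c = 107
  25a + 5b + c = 158
Solving the system yields a = 5, b = 6, c = 3.
So p(u) = 5u^2 + 6u + 3.
Then p(2) = 35.

35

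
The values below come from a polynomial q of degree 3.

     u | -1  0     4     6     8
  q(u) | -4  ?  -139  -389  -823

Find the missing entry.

1

The 4 known points determine the degree-3 polynomial uniquely.
Write q(u) = au^3 + bu^2 + cu + d. Substituting each data point gives a linear system:
  -a + b - c + d = -4
  64a + 16b + 4c + d = -139
  216a + 36b + 6c + d = -389
  512a + 64b + 8c + d = -823
Solving the system yields a = -1, b = -5, c = 1, d = 1.
So q(u) = -u^3 - 5u^2 + u + 1.
Then q(0) = 1.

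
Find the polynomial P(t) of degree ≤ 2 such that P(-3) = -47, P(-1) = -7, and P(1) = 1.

Write P(t) = at^2 + bt + c. Substituting each data point gives a linear system:
  9a - 3b + c = -47
  a - b + c = -7
  a + b + c = 1
Solving the system yields a = -4, b = 4, c = 1.
So P(t) = -4t² + 4t + 1.
Check: P(1) = 1. ✓

P(t) = -4t^2 + 4t + 1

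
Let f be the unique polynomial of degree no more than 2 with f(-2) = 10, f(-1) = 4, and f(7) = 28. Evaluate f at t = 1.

Write f(t) = at^2 + bt + c. Substituting each data point gives a linear system:
  4a - 2b + c = 10
  a - b + c = 4
  49a + 7b + c = 28
Solving the system yields a = 1, b = -3, c = 0.
So f(t) = t^2 - 3t.
Then f(1) = -2.

-2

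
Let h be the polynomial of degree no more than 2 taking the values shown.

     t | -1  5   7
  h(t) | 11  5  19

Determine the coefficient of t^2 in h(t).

1

Write h(t) = at^2 + bt + c. Substituting each data point gives a linear system:
  a - b + c = 11
  25a + 5b + c = 5
  49a + 7b + c = 19
Solving the system yields a = 1, b = -5, c = 5.
So h(t) = t² - 5t + 5.
The leading coefficient is 1.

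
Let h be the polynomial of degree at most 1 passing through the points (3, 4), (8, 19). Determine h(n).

h(n) = 3n - 5

Write h(n) = an + b. Substituting each data point gives a linear system:
  3a + b = 4
  8a + b = 19
Solving the system yields a = 3, b = -5.
So h(n) = 3n - 5.
Check: h(3) = 4. ✓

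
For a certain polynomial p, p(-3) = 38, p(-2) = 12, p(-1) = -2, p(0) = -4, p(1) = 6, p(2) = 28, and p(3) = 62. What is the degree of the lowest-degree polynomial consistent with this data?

2

Forward differences of the values at x = -3, -2, -1, 0, 1, 2, 3:
  p  : 38  12  -2  -4  6  28  62
  Δ  : -26  -14  -2  10  22  34
  Δ^2: 12  12  12  12  12
  Δ^3: 0  0  0  0
  Δ^4: 0  0  0
  Δ^5: 0  0
  Δ^6: 0
The second differences are constant (12) and nonzero, while all higher differences vanish, so the minimal degree is 2.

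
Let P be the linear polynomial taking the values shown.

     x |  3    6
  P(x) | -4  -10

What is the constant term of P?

Write P(x) = ax + b. Substituting each data point gives a linear system:
  3a + b = -4
  6a + b = -10
Solving the system yields a = -2, b = 2.
So P(x) = -2x + 2.
The constant term is 2.

2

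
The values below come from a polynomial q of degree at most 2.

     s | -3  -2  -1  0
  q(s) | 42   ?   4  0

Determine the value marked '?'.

On equispaced nodes a degree-2 polynomial has vanishing third forward difference, so
  - q(-3) + 3·q(-2) - 3·q(-1) + q(0) = 0.
Substituting the known values and solving for q(-2):
  3·q(-2) = 54
  q(-2) = 18.

18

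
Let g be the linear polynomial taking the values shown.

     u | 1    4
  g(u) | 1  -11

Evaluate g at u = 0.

Write g(u) = au + b. Substituting each data point gives a linear system:
  a + b = 1
  4a + b = -11
Solving the system yields a = -4, b = 5.
So g(u) = -4u + 5.
Then g(0) = 5.

5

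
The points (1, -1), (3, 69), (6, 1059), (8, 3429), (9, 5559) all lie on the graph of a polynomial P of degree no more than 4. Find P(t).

P(t) = t^4 - 2t^3 + 6t^2 - 3t - 3

Write P(t) = at^4 + bt^3 + ct^2 + dt + e. Substituting each data point gives a linear system:
  a + b + c + d + e = -1
  81a + 27b + 9c + 3d + e = 69
  1296a + 216b + 36c + 6d + e = 1059
  4096a + 512b + 64c + 8d + e = 3429
  6561a + 729b + 81c + 9d + e = 5559
Solving the system yields a = 1, b = -2, c = 6, d = -3, e = -3.
So P(t) = t^4 - 2t^3 + 6t^2 - 3t - 3.
Check: P(8) = 3429. ✓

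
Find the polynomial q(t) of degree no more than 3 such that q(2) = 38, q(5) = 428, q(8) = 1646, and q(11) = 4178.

Write q(t) = at^3 + bt^2 + ct + d. Substituting each data point gives a linear system:
  8a + 4b + 2c + d = 38
  125a + 25b + 5c + d = 428
  512a + 64b + 8c + d = 1646
  1331a + 121b + 11c + d = 4178
Solving the system yields a = 3, b = 1, c = 6, d = -2.
So q(t) = 3t^3 + t^2 + 6t - 2.
Check: q(5) = 428. ✓

q(t) = 3t^3 + t^2 + 6t - 2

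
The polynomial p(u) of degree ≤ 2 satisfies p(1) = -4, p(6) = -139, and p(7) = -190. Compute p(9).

-316

Using the Lagrange interpolation formula with nodes 1, 6, 7:
  L_0(u) = (u - 6)(u - 7) / 30
  L_1(u) = (u - 1)(u - 7) / -5
  L_2(u) = (u - 1)(u - 6) / 6
Then p(u) = -4·L_0(u) - 139·L_1(u) - 190·L_2(u).
Expanding and collecting terms gives p(u) = -4u² + u - 1.
Evaluating at u = 9: p(9) = -316.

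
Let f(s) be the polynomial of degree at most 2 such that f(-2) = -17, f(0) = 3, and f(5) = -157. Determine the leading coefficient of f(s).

Write f(s) = as^2 + bs + c. Substituting each data point gives a linear system:
  4a - 2b + c = -17
  c = 3
  25a + 5b + c = -157
Solving the system yields a = -6, b = -2, c = 3.
So f(s) = -6s² - 2s + 3.
The leading coefficient is -6.

-6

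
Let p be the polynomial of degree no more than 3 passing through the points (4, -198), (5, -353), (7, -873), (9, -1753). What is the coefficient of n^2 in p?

-3

Write p(n) = an^3 + bn^2 + cn + d. Substituting each data point gives a linear system:
  64a + 16b + 4c + d = -198
  125a + 25b + 5c + d = -353
  343a + 49b + 7c + d = -873
  729a + 81b + 9c + d = -1753
Solving the system yields a = -2, b = -3, c = -6, d = 2.
So p(n) = -2n³ - 3n² - 6n + 2.
The coefficient of n^2 is -3.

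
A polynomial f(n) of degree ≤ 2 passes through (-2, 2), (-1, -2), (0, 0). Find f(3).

Forward differences of the values at n = -2, -1, 0:
  f  : 2  -2  0
  Δ  : -4  2
  Δ^2: 6
The second differences are constant, confirming degree 2.
Interpolating (Newton forward form) and evaluating at n = 3 gives f(3) = 42.

42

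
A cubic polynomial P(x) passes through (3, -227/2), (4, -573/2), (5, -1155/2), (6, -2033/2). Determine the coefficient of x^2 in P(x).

Write P(x) = ax^3 + bx^2 + cx + d. Substituting each data point gives a linear system:
  27a + 9b + 3c + d = -227/2
  64a + 16b + 4c + d = -573/2
  125a + 25b + 5c + d = -1155/2
  216a + 36b + 6c + d = -2033/2
Solving the system yields a = -5, b = 1, c = 5, d = -5/2.
So P(x) = -5x^3 + x^2 + 5x - 5/2.
The coefficient of x^2 is 1.

1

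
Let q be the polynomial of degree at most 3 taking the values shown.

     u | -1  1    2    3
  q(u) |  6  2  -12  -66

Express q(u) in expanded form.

q(u) = -4u^3 + 4u^2 + 2u

Using the Lagrange interpolation formula with nodes -1, 1, 2, 3:
  L_0(u) = (u - 1)(u - 2)(u - 3) / -24
  L_1(u) = (u + 1)(u - 2)(u - 3) / 4
  L_2(u) = (u + 1)(u - 1)(u - 3) / -3
  L_3(u) = (u + 1)(u - 1)(u - 2) / 8
Then q(u) = 6·L_0(u) + 2·L_1(u) - 12·L_2(u) - 66·L_3(u).
Expanding and collecting terms gives q(u) = -4u^3 + 4u^2 + 2u.
Check: q(1) = 2. ✓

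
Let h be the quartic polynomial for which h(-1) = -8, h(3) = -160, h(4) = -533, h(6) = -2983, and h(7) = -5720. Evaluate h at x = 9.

-16408

Using the Lagrange interpolation formula with nodes -1, 3, 4, 6, 7:
  L_0(x) = (x - 3)(x - 4)(x - 6)(x - 7) / 1120
  L_1(x) = (x + 1)(x - 4)(x - 6)(x - 7) / -48
  L_2(x) = (x + 1)(x - 3)(x - 6)(x - 7) / 30
  L_3(x) = (x + 1)(x - 3)(x - 4)(x - 7) / -42
  L_4(x) = (x + 1)(x - 3)(x - 4)(x - 6) / 96
Then h(x) = -8·L_0(x) - 160·L_1(x) - 533·L_2(x) - 2983·L_3(x) - 5720·L_4(x).
Expanding and collecting terms gives h(x) = -3x⁴ + 5x³ - 4x² - 5x - 1.
Evaluating at x = 9: h(9) = -16408.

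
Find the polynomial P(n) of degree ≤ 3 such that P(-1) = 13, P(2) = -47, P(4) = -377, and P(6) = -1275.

Write P(n) = an^3 + bn^2 + cn + d. Substituting each data point gives a linear system:
  -a + b - c + d = 13
  8a + 4b + 2c + d = -47
  64a + 16b + 4c + d = -377
  216a + 36b + 6c + d = -1275
Solving the system yields a = -6, b = 1, c = -3, d = 3.
So P(n) = -6n^3 + n^2 - 3n + 3.
Check: P(-1) = 13. ✓

P(n) = -6n^3 + n^2 - 3n + 3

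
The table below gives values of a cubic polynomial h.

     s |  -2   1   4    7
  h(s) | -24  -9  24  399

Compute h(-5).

Using the Lagrange interpolation formula with nodes -2, 1, 4, 7:
  L_0(s) = (s - 1)(s - 4)(s - 7) / -162
  L_1(s) = (s + 2)(s - 4)(s - 7) / 54
  L_2(s) = (s + 2)(s - 1)(s - 7) / -54
  L_3(s) = (s + 2)(s - 1)(s - 4) / 162
Then h(s) = -24·L_0(s) - 9·L_1(s) + 24·L_2(s) + 399·L_3(s).
Expanding and collecting terms gives h(s) = 2s³ - 5s² - 6s.
Evaluating at s = -5: h(-5) = -345.

-345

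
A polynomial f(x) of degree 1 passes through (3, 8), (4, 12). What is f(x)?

f(x) = 4x - 4

Write f(x) = ax + b. Substituting each data point gives a linear system:
  3a + b = 8
  4a + b = 12
Solving the system yields a = 4, b = -4.
So f(x) = 4x - 4.
Check: f(4) = 12. ✓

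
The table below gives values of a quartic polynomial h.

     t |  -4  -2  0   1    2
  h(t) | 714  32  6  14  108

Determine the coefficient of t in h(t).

Write h(t) = at^4 + bt^3 + ct^2 + dt + e. Substituting each data point gives a linear system:
  256a - 64b + 16c - 4d + e = 714
  16a - 8b + 4c - 2d + e = 32
  e = 6
  a + b + c + d + e = 14
  16a + 8b + 4c + 2d + e = 108
Solving the system yields a = 4, b = 5, c = 0, d = -1, e = 6.
So h(t) = 4t^4 + 5t^3 - t + 6.
The coefficient of t is -1.

-1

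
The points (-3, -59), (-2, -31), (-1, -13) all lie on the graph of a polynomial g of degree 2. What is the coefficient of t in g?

Write g(t) = at^2 + bt + c. Substituting each data point gives a linear system:
  9a - 3b + c = -59
  4a - 2b + c = -31
  a - b + c = -13
Solving the system yields a = -5, b = 3, c = -5.
So g(t) = -5t² + 3t - 5.
The coefficient of t is 3.

3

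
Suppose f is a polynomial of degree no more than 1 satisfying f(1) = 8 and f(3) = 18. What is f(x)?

Write f(x) = ax + b. Substituting each data point gives a linear system:
  a + b = 8
  3a + b = 18
Solving the system yields a = 5, b = 3.
So f(x) = 5x + 3.
Check: f(1) = 8. ✓

f(x) = 5x + 3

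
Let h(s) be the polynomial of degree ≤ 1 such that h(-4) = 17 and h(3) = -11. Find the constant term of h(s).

1

Write h(s) = as + b. Substituting each data point gives a linear system:
  -4a + b = 17
  3a + b = -11
Solving the system yields a = -4, b = 1.
So h(s) = -4s + 1.
The constant term is 1.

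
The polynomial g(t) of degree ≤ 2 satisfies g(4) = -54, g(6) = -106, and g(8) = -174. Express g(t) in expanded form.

g(t) = -2t^2 - 6t + 2

Using the Lagrange interpolation formula with nodes 4, 6, 8:
  L_0(t) = (t - 6)(t - 8) / 8
  L_1(t) = (t - 4)(t - 8) / -4
  L_2(t) = (t - 4)(t - 6) / 8
Then g(t) = -54·L_0(t) - 106·L_1(t) - 174·L_2(t).
Expanding and collecting terms gives g(t) = -2t^2 - 6t + 2.
Check: g(4) = -54. ✓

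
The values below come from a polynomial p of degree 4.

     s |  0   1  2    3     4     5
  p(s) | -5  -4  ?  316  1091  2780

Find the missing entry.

The 5 known points determine the degree-4 polynomial uniquely.
Write p(s) = as^4 + bs^3 + cs^2 + ds + e. Substituting each data point gives a linear system:
  e = -5
  a + b + c + d + e = -4
  81a + 27b + 9c + 3d + e = 316
  256a + 64b + 16c + 4d + e = 1091
  625a + 125b + 25c + 5d + e = 2780
Solving the system yields a = 5, b = -2, c = -4, d = 2, e = -5.
So p(s) = 5s^4 - 2s^3 - 4s^2 + 2s - 5.
Then p(2) = 47.

47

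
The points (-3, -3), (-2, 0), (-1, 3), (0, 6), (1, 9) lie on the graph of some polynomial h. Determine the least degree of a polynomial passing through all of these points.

1

Forward differences of the values at u = -3, -2, -1, 0, 1:
  h  : -3  0  3  6  9
  Δ  : 3  3  3  3
  Δ^2: 0  0  0
  Δ^3: 0  0
  Δ^4: 0
The first differences are constant (3) and nonzero, while all higher differences vanish, so the minimal degree is 1.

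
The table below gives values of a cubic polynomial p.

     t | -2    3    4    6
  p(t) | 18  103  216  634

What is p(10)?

Using the Lagrange interpolation formula with nodes -2, 3, 4, 6:
  L_0(t) = (t - 3)(t - 4)(t - 6) / -240
  L_1(t) = (t + 2)(t - 4)(t - 6) / 15
  L_2(t) = (t + 2)(t - 3)(t - 6) / -12
  L_3(t) = (t + 2)(t - 3)(t - 4) / 48
Then p(t) = 18·L_0(t) + 103·L_1(t) + 216·L_2(t) + 634·L_3(t).
Expanding and collecting terms gives p(t) = 2t³ + 6t² - 3t + 4.
Evaluating at t = 10: p(10) = 2574.

2574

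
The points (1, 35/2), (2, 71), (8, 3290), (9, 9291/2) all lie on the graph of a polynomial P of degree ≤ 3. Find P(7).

4457/2

Write P(n) = an^3 + bn^2 + cn + d. Substituting each data point gives a linear system:
  a + b + c + d = 35/2
  8a + 4b + 2c + d = 71
  512a + 64b + 8c + d = 3290
  729a + 81b + 9c + d = 9291/2
Solving the system yields a = 6, b = 3, c = 5/2, d = 6.
So P(n) = 6n^3 + 3n^2 + (5/2)n + 6.
Then P(7) = 4457/2.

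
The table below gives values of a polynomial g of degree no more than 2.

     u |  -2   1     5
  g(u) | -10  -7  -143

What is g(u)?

Write g(u) = au^2 + bu + c. Substituting each data point gives a linear system:
  4a - 2b + c = -10
  a + b + c = -7
  25a + 5b + c = -143
Solving the system yields a = -5, b = -4, c = 2.
So g(u) = -5u^2 - 4u + 2.
Check: g(1) = -7. ✓

g(u) = -5u^2 - 4u + 2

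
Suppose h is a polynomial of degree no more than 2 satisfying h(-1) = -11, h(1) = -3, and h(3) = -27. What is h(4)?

-51

Forward differences of the values at x = -1, 1, 3:
  h  : -11  -3  -27
  Δ  : 8  -24
  Δ^2: -32
The second differences are constant, confirming degree 2.
Interpolating (Newton forward form) and evaluating at x = 4 gives h(4) = -51.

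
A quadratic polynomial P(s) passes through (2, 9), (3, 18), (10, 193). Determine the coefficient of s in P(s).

Write P(s) = as^2 + bs + c. Substituting each data point gives a linear system:
  4a + 2b + c = 9
  9a + 3b + c = 18
  100a + 10b + c = 193
Solving the system yields a = 2, b = -1, c = 3.
So P(s) = 2s^2 - s + 3.
The coefficient of s is -1.

-1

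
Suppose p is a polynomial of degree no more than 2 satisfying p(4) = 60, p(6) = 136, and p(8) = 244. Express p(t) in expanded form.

p(t) = 4t^2 - 2t + 4

Write p(t) = at^2 + bt + c. Substituting each data point gives a linear system:
  16a + 4b + c = 60
  36a + 6b + c = 136
  64a + 8b + c = 244
Solving the system yields a = 4, b = -2, c = 4.
So p(t) = 4t^2 - 2t + 4.
Check: p(4) = 60. ✓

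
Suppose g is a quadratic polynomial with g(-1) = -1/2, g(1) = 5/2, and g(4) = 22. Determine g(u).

Using the Lagrange interpolation formula with nodes -1, 1, 4:
  L_0(u) = (u - 1)(u - 4) / 10
  L_1(u) = (u + 1)(u - 4) / -6
  L_2(u) = (u + 1)(u - 1) / 15
Then g(u) = -1/2·L_0(u) + 5/2·L_1(u) + 22·L_2(u).
Expanding and collecting terms gives g(u) = u² + (3/2)u.
Check: g(1) = 5/2. ✓

g(u) = u^2 + (3/2)u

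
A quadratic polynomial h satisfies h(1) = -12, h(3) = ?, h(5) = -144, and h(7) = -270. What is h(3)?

-58

On equispaced nodes a degree-2 polynomial has vanishing third forward difference, so
  - h(1) + 3·h(3) - 3·h(5) + h(7) = 0.
Substituting the known values and solving for h(3):
  3·h(3) = -174
  h(3) = -58.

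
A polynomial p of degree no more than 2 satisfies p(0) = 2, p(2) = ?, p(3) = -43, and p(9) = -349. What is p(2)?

The 3 known points determine the degree-2 polynomial uniquely.
Write p(x) = ax^2 + bx + c. Substituting each data point gives a linear system:
  c = 2
  9a + 3b + c = -43
  81a + 9b + c = -349
Solving the system yields a = -4, b = -3, c = 2.
So p(x) = -4x² - 3x + 2.
Then p(2) = -20.

-20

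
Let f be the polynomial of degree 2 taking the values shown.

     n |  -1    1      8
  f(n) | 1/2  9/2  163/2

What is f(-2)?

Using the Lagrange interpolation formula with nodes -1, 1, 8:
  L_0(n) = (n - 1)(n - 8) / 18
  L_1(n) = (n + 1)(n - 8) / -14
  L_2(n) = (n + 1)(n - 1) / 63
Then f(n) = 1/2·L_0(n) + 9/2·L_1(n) + 163/2·L_2(n).
Expanding and collecting terms gives f(n) = n^2 + 2n + 3/2.
Evaluating at n = -2: f(-2) = 3/2.

3/2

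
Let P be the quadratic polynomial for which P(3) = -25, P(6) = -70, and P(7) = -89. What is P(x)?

Write P(x) = ax^2 + bx + c. Substituting each data point gives a linear system:
  9a + 3b + c = -25
  36a + 6b + c = -70
  49a + 7b + c = -89
Solving the system yields a = -1, b = -6, c = 2.
So P(x) = -x^2 - 6x + 2.
Check: P(7) = -89. ✓

P(x) = -x^2 - 6x + 2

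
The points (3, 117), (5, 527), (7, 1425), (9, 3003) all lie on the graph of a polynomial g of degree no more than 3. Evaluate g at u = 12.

7065

Using the Lagrange interpolation formula with nodes 3, 5, 7, 9:
  L_0(u) = (u - 5)(u - 7)(u - 9) / -48
  L_1(u) = (u - 3)(u - 7)(u - 9) / 16
  L_2(u) = (u - 3)(u - 5)(u - 9) / -16
  L_3(u) = (u - 3)(u - 5)(u - 7) / 48
Then g(u) = 117·L_0(u) + 527·L_1(u) + 1425·L_2(u) + 3003·L_3(u).
Expanding and collecting terms gives g(u) = 4u³ + u² + u - 3.
Evaluating at u = 12: g(12) = 7065.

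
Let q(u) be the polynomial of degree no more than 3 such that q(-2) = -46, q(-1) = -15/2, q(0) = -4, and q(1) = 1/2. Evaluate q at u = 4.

380

Write q(u) = au^3 + bu^2 + cu + d. Substituting each data point gives a linear system:
  -8a + 4b - 2c + d = -46
  -a + b - c + d = -15/2
  d = -4
  a + b + c + d = 1/2
Solving the system yields a = 6, b = 1/2, c = -2, d = -4.
So q(u) = 6u^3 + (1/2)u^2 - 2u - 4.
Then q(4) = 380.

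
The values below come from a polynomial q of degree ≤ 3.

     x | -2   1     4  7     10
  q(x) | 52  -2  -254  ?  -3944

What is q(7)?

The 4 known points determine the degree-3 polynomial uniquely.
Write q(x) = ax^3 + bx^2 + cx + d. Substituting each data point gives a linear system:
  -8a + 4b - 2c + d = 52
  a + b + c + d = -2
  64a + 16b + 4c + d = -254
  1000a + 100b + 10c + d = -3944
Solving the system yields a = -4, b = 1, c = -5, d = 6.
So q(x) = -4x^3 + x^2 - 5x + 6.
Then q(7) = -1352.

-1352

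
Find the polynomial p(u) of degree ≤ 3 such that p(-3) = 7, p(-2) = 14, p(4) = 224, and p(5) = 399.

Write p(u) = au^3 + bu^2 + cu + d. Substituting each data point gives a linear system:
  -27a + 9b - 3c + d = 7
  -8a + 4b - 2c + d = 14
  64a + 16b + 4c + d = 224
  125a + 25b + 5c + d = 399
Solving the system yields a = 2, b = 6, c = -1, d = 4.
So p(u) = 2u³ + 6u² - u + 4.
Check: p(-2) = 14. ✓

p(u) = 2u^3 + 6u^2 - u + 4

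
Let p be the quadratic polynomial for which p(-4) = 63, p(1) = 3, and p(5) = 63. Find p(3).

Using the Lagrange interpolation formula with nodes -4, 1, 5:
  L_0(t) = (t - 1)(t - 5) / 45
  L_1(t) = (t + 4)(t - 5) / -20
  L_2(t) = (t + 4)(t - 1) / 36
Then p(t) = 63·L_0(t) + 3·L_1(t) + 63·L_2(t).
Expanding and collecting terms gives p(t) = 3t^2 - 3t + 3.
Evaluating at t = 3: p(3) = 21.

21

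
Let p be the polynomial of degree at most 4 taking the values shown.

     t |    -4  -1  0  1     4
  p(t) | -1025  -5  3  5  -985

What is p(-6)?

-5175

Using the Lagrange interpolation formula with nodes -4, -1, 0, 1, 4:
  L_0(t) = (t + 1)t(t - 1)(t - 4) / 480
  L_1(t) = (t + 4)t(t - 1)(t - 4) / -30
  L_2(t) = (t + 4)(t + 1)(t - 1)(t - 4) / 16
  L_3(t) = (t + 4)(t + 1)t(t - 4) / -30
  L_4(t) = (t + 4)(t + 1)t(t - 1) / 480
Then p(t) = -1025·L_0(t) - 5·L_1(t) + 3·L_2(t) + 5·L_3(t) - 985·L_4(t).
Expanding and collecting terms gives p(t) = -4t^4 + t^2 + 5t + 3.
Evaluating at t = -6: p(-6) = -5175.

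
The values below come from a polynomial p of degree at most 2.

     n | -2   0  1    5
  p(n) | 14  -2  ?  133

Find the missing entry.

5

The 3 known points determine the degree-2 polynomial uniquely.
Write p(n) = an^2 + bn + c. Substituting each data point gives a linear system:
  4a - 2b + c = 14
  c = -2
  25a + 5b + c = 133
Solving the system yields a = 5, b = 2, c = -2.
So p(n) = 5n² + 2n - 2.
Then p(1) = 5.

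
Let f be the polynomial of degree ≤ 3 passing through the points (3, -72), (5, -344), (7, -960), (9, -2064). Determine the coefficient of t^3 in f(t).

Write f(t) = at^3 + bt^2 + ct + d. Substituting each data point gives a linear system:
  27a + 9b + 3c + d = -72
  125a + 25b + 5c + d = -344
  343a + 49b + 7c + d = -960
  729a + 81b + 9c + d = -2064
Solving the system yields a = -3, b = 2, c = -5, d = 6.
So f(t) = -3t^3 + 2t^2 - 5t + 6.
The leading coefficient is -3.

-3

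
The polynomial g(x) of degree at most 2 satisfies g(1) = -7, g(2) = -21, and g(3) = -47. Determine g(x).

g(x) = -6x^2 + 4x - 5

Write g(x) = ax^2 + bx + c. Substituting each data point gives a linear system:
  a + b + c = -7
  4a + 2b + c = -21
  9a + 3b + c = -47
Solving the system yields a = -6, b = 4, c = -5.
So g(x) = -6x^2 + 4x - 5.
Check: g(2) = -21. ✓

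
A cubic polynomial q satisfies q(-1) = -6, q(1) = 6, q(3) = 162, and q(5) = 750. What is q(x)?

Write q(x) = ax^3 + bx^2 + cx + d. Substituting each data point gives a linear system:
  -a + b - c + d = -6
  a + b + c + d = 6
  27a + 9b + 3c + d = 162
  125a + 25b + 5c + d = 750
Solving the system yields a = 6, b = 0, c = 0, d = 0.
So q(x) = 6x^3.
Check: q(1) = 6. ✓

q(x) = 6x^3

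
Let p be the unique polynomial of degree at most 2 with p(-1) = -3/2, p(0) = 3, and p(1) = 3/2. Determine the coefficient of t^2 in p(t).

Write p(t) = at^2 + bt + c. Substituting each data point gives a linear system:
  a - b + c = -3/2
  c = 3
  a + b + c = 3/2
Solving the system yields a = -3, b = 3/2, c = 3.
So p(t) = -3t^2 + (3/2)t + 3.
The leading coefficient is -3.

-3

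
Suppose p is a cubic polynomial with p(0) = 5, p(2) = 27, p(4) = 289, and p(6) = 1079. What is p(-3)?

-208

Forward differences of the values at t = 0, 2, 4, 6:
  p  : 5  27  289  1079
  Δ  : 22  262  790
  Δ^2: 240  528
  Δ^3: 288
The third differences are constant, confirming degree 3.
Interpolating (Newton forward form) and evaluating at t = -3 gives p(-3) = -208.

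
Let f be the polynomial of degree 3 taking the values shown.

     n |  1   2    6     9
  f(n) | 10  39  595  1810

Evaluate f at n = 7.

904

Using the Lagrange interpolation formula with nodes 1, 2, 6, 9:
  L_0(n) = (n - 2)(n - 6)(n - 9) / -40
  L_1(n) = (n - 1)(n - 6)(n - 9) / 28
  L_2(n) = (n - 1)(n - 2)(n - 9) / -60
  L_3(n) = (n - 1)(n - 2)(n - 6) / 168
Then f(n) = 10·L_0(n) + 39·L_1(n) + 595·L_2(n) + 1810·L_3(n).
Expanding and collecting terms gives f(n) = 2n^3 + 4n^2 + 3n + 1.
Evaluating at n = 7: f(7) = 904.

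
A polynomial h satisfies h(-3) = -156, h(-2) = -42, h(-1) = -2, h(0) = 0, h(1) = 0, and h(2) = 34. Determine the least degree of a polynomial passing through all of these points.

3

Forward differences of the values at n = -3, -2, -1, 0, 1, 2:
  h  : -156  -42  -2  0  0  34
  Δ  : 114  40  2  0  34
  Δ^2: -74  -38  -2  34
  Δ^3: 36  36  36
  Δ^4: 0  0
  Δ^5: 0
The third differences are constant (36) and nonzero, while all higher differences vanish, so the minimal degree is 3.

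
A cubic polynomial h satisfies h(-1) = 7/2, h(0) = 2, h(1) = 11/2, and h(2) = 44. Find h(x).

h(x) = 5x^3 + (5/2)x^2 - 4x + 2

Write h(x) = ax^3 + bx^2 + cx + d. Substituting each data point gives a linear system:
  -a + b - c + d = 7/2
  d = 2
  a + b + c + d = 11/2
  8a + 4b + 2c + d = 44
Solving the system yields a = 5, b = 5/2, c = -4, d = 2.
So h(x) = 5x^3 + (5/2)x^2 - 4x + 2.
Check: h(2) = 44. ✓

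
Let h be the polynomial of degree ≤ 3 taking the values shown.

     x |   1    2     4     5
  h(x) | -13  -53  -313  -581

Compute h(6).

-973

Write h(x) = ax^3 + bx^2 + cx + d. Substituting each data point gives a linear system:
  a + b + c + d = -13
  8a + 4b + 2c + d = -53
  64a + 16b + 4c + d = -313
  125a + 25b + 5c + d = -581
Solving the system yields a = -4, b = -2, c = -6, d = -1.
So h(x) = -4x^3 - 2x^2 - 6x - 1.
Then h(6) = -973.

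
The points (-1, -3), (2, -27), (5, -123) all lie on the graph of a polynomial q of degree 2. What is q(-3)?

-27

Using the Lagrange interpolation formula with nodes -1, 2, 5:
  L_0(s) = (s - 2)(s - 5) / 18
  L_1(s) = (s + 1)(s - 5) / -9
  L_2(s) = (s + 1)(s - 2) / 18
Then q(s) = -3·L_0(s) - 27·L_1(s) - 123·L_2(s).
Expanding and collecting terms gives q(s) = -4s^2 - 4s - 3.
Evaluating at s = -3: q(-3) = -27.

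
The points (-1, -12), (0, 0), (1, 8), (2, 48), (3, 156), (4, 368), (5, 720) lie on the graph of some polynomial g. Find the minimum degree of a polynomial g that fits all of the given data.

3

Forward differences of the values at s = -1, 0, 1, 2, 3, 4, 5:
  g  : -12  0  8  48  156  368  720
  Δ  : 12  8  40  108  212  352
  Δ^2: -4  32  68  104  140
  Δ^3: 36  36  36  36
  Δ^4: 0  0  0
  Δ^5: 0  0
  Δ^6: 0
The third differences are constant (36) and nonzero, while all higher differences vanish, so the minimal degree is 3.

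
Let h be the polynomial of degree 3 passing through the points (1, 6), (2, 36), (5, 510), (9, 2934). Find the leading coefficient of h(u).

Write h(u) = au^3 + bu^2 + cu + d. Substituting each data point gives a linear system:
  a + b + c + d = 6
  8a + 4b + 2c + d = 36
  125a + 25b + 5c + d = 510
  729a + 81b + 9c + d = 2934
Solving the system yields a = 4, b = 0, c = 2, d = 0.
So h(u) = 4u^3 + 2u.
The leading coefficient is 4.

4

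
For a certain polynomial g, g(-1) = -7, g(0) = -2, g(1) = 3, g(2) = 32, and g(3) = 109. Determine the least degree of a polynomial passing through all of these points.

3

Forward differences of the values at u = -1, 0, 1, 2, 3:
  g  : -7  -2  3  32  109
  Δ  : 5  5  29  77
  Δ^2: 0  24  48
  Δ^3: 24  24
  Δ^4: 0
The third differences are constant (24) and nonzero, while all higher differences vanish, so the minimal degree is 3.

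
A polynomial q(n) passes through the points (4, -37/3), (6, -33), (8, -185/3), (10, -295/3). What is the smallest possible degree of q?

2

Forward differences of the values at n = 4, 6, 8, 10:
  q  : -37/3  -33  -185/3  -295/3
  Δ  : -62/3  -86/3  -110/3
  Δ^2: -8  -8
  Δ^3: 0
The second differences are constant (-8) and nonzero, while all higher differences vanish, so the minimal degree is 2.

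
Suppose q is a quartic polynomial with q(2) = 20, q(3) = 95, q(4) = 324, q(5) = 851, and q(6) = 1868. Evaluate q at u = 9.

10499

Using the Lagrange interpolation formula with nodes 2, 3, 4, 5, 6:
  L_0(u) = (u - 3)(u - 4)(u - 5)(u - 6) / 24
  L_1(u) = (u - 2)(u - 4)(u - 5)(u - 6) / -6
  L_2(u) = (u - 2)(u - 3)(u - 5)(u - 6) / 4
  L_3(u) = (u - 2)(u - 3)(u - 4)(u - 6) / -6
  L_4(u) = (u - 2)(u - 3)(u - 4)(u - 5) / 24
Then q(u) = 20·L_0(u) + 95·L_1(u) + 324·L_2(u) + 851·L_3(u) + 1868·L_4(u).
Expanding and collecting terms gives q(u) = 2u⁴ - 4u³ + 3u² + 6u - 4.
Evaluating at u = 9: q(9) = 10499.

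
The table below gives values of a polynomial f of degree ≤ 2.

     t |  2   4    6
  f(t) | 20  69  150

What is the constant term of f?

Write f(t) = at^2 + bt + c. Substituting each data point gives a linear system:
  4a + 2b + c = 20
  16a + 4b + c = 69
  36a + 6b + c = 150
Solving the system yields a = 4, b = 1/2, c = 3.
So f(t) = 4t^2 + (1/2)t + 3.
The constant term is 3.

3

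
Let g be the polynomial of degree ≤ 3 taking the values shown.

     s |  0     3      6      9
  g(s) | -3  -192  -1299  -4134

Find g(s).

g(s) = -5s^3 - 6s^2 - 3

Using the Lagrange interpolation formula with nodes 0, 3, 6, 9:
  L_0(s) = (s - 3)(s - 6)(s - 9) / -162
  L_1(s) = s(s - 6)(s - 9) / 54
  L_2(s) = s(s - 3)(s - 9) / -54
  L_3(s) = s(s - 3)(s - 6) / 162
Then g(s) = -3·L_0(s) - 192·L_1(s) - 1299·L_2(s) - 4134·L_3(s).
Expanding and collecting terms gives g(s) = -5s^3 - 6s^2 - 3.
Check: g(9) = -4134. ✓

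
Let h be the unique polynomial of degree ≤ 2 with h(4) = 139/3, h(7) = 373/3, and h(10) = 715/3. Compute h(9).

589/3

Write h(t) = at^2 + bt + c. Substituting each data point gives a linear system:
  16a + 4b + c = 139/3
  49a + 7b + c = 373/3
  100a + 10b + c = 715/3
Solving the system yields a = 2, b = 4, c = -5/3.
So h(t) = 2t^2 + 4t - 5/3.
Then h(9) = 589/3.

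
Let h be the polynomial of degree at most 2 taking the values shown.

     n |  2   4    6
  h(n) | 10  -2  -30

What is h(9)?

-102

Write h(n) = an^2 + bn + c. Substituting each data point gives a linear system:
  4a + 2b + c = 10
  16a + 4b + c = -2
  36a + 6b + c = -30
Solving the system yields a = -2, b = 6, c = 6.
So h(n) = -2n^2 + 6n + 6.
Then h(9) = -102.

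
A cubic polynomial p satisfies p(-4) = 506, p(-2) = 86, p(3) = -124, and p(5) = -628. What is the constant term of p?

2

Write p(u) = au^3 + bu^2 + cu + d. Substituting each data point gives a linear system:
  -64a + 16b - 4c + d = 506
  -8a + 4b - 2c + d = 86
  27a + 9b + 3c + d = -124
  125a + 25b + 5c + d = -628
Solving the system yields a = -6, b = 6, c = -6, d = 2.
So p(u) = -6u³ + 6u² - 6u + 2.
The constant term is 2.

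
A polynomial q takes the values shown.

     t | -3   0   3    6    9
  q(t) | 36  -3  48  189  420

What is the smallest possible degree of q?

2

Forward differences of the values at t = -3, 0, 3, 6, 9:
  q  : 36  -3  48  189  420
  Δ  : -39  51  141  231
  Δ^2: 90  90  90
  Δ^3: 0  0
  Δ^4: 0
The second differences are constant (90) and nonzero, while all higher differences vanish, so the minimal degree is 2.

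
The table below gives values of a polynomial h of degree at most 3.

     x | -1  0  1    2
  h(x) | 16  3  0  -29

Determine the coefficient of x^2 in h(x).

5

Write h(x) = ax^3 + bx^2 + cx + d. Substituting each data point gives a linear system:
  -a + b - c + d = 16
  d = 3
  a + b + c + d = 0
  8a + 4b + 2c + d = -29
Solving the system yields a = -6, b = 5, c = -2, d = 3.
So h(x) = -6x^3 + 5x^2 - 2x + 3.
The coefficient of x^2 is 5.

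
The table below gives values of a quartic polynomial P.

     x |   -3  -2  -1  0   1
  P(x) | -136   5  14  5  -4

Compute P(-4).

-619

Write P(x) = ax^4 + bx^3 + cx^2 + dx + e. Substituting each data point gives a linear system:
  81a - 27b + 9c - 3d + e = -136
  16a - 8b + 4c - 2d + e = 5
  a - b + c - d + e = 14
  e = 5
  a + b + c + d + e = -4
Solving the system yields a = -4, b = -5, c = 4, d = -4, e = 5.
So P(x) = -4x^4 - 5x^3 + 4x^2 - 4x + 5.
Then P(-4) = -619.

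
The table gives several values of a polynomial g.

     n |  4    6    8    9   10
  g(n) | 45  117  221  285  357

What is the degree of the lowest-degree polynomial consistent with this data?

Divided differences on the nodes 4, 6, 8, 9, 10:
  order 0: 45  117  221  285  357
  order 1: 36  52  64  72
  order 2: 4  4  4
  order 3: 0  0
  order 4: 0
The order-2 divided differences are all 4 (nonzero) and every higher order vanishes, so the data lies on a polynomial of degree exactly 2.

2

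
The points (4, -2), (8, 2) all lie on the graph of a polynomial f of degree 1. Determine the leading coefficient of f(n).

Write f(n) = an + b. Substituting each data point gives a linear system:
  4a + b = -2
  8a + b = 2
Solving the system yields a = 1, b = -6.
So f(n) = n - 6.
The leading coefficient is 1.

1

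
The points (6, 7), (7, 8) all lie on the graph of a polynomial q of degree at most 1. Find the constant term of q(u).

Write q(u) = au + b. Substituting each data point gives a linear system:
  6a + b = 7
  7a + b = 8
Solving the system yields a = 1, b = 1.
So q(u) = u + 1.
The constant term is 1.

1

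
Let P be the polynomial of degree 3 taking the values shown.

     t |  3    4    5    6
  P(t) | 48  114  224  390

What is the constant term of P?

Write P(t) = at^3 + bt^2 + ct + d. Substituting each data point gives a linear system:
  27a + 9b + 3c + d = 48
  64a + 16b + 4c + d = 114
  125a + 25b + 5c + d = 224
  216a + 36b + 6c + d = 390
Solving the system yields a = 2, b = -2, c = 6, d = -6.
So P(t) = 2t³ - 2t² + 6t - 6.
The constant term is -6.

-6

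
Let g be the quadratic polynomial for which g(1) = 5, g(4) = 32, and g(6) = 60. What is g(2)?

12

Using the Lagrange interpolation formula with nodes 1, 4, 6:
  L_0(n) = (n - 4)(n - 6) / 15
  L_1(n) = (n - 1)(n - 6) / -6
  L_2(n) = (n - 1)(n - 4) / 10
Then g(n) = 5·L_0(n) + 32·L_1(n) + 60·L_2(n).
Expanding and collecting terms gives g(n) = n^2 + 4n.
Evaluating at n = 2: g(2) = 12.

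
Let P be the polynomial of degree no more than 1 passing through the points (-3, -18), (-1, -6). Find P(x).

P(x) = 6x

Using the Lagrange interpolation formula with nodes -3, -1:
  L_0(x) = (x + 1) / -2
  L_1(x) = (x + 3) / 2
Then P(x) = -18·L_0(x) - 6·L_1(x).
Expanding and collecting terms gives P(x) = 6x.
Check: P(-1) = -6. ✓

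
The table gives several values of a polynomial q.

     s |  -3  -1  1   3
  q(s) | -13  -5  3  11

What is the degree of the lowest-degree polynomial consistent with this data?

Forward differences of the values at s = -3, -1, 1, 3:
  q  : -13  -5  3  11
  Δ  : 8  8  8
  Δ^2: 0  0
  Δ^3: 0
The first differences are constant (8) and nonzero, while all higher differences vanish, so the minimal degree is 1.

1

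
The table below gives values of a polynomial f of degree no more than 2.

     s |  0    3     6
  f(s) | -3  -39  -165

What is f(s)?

f(s) = -5s^2 + 3s - 3

Write f(s) = as^2 + bs + c. Substituting each data point gives a linear system:
  c = -3
  9a + 3b + c = -39
  36a + 6b + c = -165
Solving the system yields a = -5, b = 3, c = -3.
So f(s) = -5s^2 + 3s - 3.
Check: f(6) = -165. ✓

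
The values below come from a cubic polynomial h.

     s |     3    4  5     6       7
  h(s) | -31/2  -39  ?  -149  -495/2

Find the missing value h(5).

The 4 known points determine the degree-3 polynomial uniquely.
Write h(s) = as^3 + bs^2 + cs + d. Substituting each data point gives a linear system:
  27a + 9b + 3c + d = -31/2
  64a + 16b + 4c + d = -39
  216a + 36b + 6c + d = -149
  343a + 49b + 7c + d = -495/2
Solving the system yields a = -1, b = 5/2, c = -4, d = 1.
So h(s) = -s^3 + (5/2)s^2 - 4s + 1.
Then h(5) = -163/2.

-163/2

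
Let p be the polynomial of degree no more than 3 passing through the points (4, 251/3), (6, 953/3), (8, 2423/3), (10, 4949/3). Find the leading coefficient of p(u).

Write p(u) = au^3 + bu^2 + cu + d. Substituting each data point gives a linear system:
  64a + 16b + 4c + d = 251/3
  216a + 36b + 6c + d = 953/3
  512a + 64b + 8c + d = 2423/3
  1000a + 100b + 10c + d = 4949/3
Solving the system yields a = 2, b = -4, c = 5, d = -1/3.
So p(u) = 2u^3 - 4u^2 + 5u - 1/3.
The leading coefficient is 2.

2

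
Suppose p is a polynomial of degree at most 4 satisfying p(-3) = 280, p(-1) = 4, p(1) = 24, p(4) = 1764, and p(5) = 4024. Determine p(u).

Using the Lagrange interpolation formula with nodes -3, -1, 1, 4, 5:
  L_0(u) = (u + 1)(u - 1)(u - 4)(u - 5) / 448
  L_1(u) = (u + 3)(u - 1)(u - 4)(u - 5) / -120
  L_2(u) = (u + 3)(u + 1)(u - 4)(u - 5) / 96
  L_3(u) = (u + 3)(u + 1)(u - 1)(u - 5) / -105
  L_4(u) = (u + 3)(u + 1)(u - 1)(u - 4) / 192
Then p(u) = 280·L_0(u) + 4·L_1(u) + 24·L_2(u) + 1764·L_3(u) + 4024·L_4(u).
Expanding and collecting terms gives p(u) = 5u^4 + 6u^3 + 5u^2 + 4u + 4.
Check: p(4) = 1764. ✓

p(u) = 5u^4 + 6u^3 + 5u^2 + 4u + 4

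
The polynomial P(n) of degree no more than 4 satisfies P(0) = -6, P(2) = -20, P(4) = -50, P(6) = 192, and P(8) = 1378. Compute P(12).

11190

Write P(n) = an^4 + bn^3 + cn^2 + dn + e. Substituting each data point gives a linear system:
  e = -6
  16a + 8b + 4c + 2d + e = -20
  256a + 64b + 16c + 4d + e = -50
  1296a + 216b + 36c + 6d + e = 192
  4096a + 512b + 64c + 8d + e = 1378
Solving the system yields a = 1, b = -6, c = 6, d = -3, e = -6.
So P(n) = n⁴ - 6n³ + 6n² - 3n - 6.
Then P(12) = 11190.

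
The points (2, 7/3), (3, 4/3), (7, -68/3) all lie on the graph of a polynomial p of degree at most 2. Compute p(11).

Using the Lagrange interpolation formula with nodes 2, 3, 7:
  L_0(x) = (x - 3)(x - 7) / 5
  L_1(x) = (x - 2)(x - 7) / -4
  L_2(x) = (x - 2)(x - 3) / 20
Then p(x) = 7/3·L_0(x) + 4/3·L_1(x) - 68/3·L_2(x).
Expanding and collecting terms gives p(x) = -x^2 + 4x - 5/3.
Evaluating at x = 11: p(11) = -236/3.

-236/3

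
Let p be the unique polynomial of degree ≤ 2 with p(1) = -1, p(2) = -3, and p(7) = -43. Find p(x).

p(x) = -x^2 + x - 1

Write p(x) = ax^2 + bx + c. Substituting each data point gives a linear system:
  a + b + c = -1
  4a + 2b + c = -3
  49a + 7b + c = -43
Solving the system yields a = -1, b = 1, c = -1.
So p(x) = -x² + x - 1.
Check: p(1) = -1. ✓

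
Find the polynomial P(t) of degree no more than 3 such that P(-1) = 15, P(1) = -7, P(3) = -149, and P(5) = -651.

Write P(t) = at^3 + bt^2 + ct + d. Substituting each data point gives a linear system:
  -a + b - c + d = 15
  a + b + c + d = -7
  27a + 9b + 3c + d = -149
  125a + 25b + 5c + d = -651
Solving the system yields a = -5, b = 0, c = -6, d = 4.
So P(t) = -5t^3 - 6t + 4.
Check: P(-1) = 15. ✓

P(t) = -5t^3 - 6t + 4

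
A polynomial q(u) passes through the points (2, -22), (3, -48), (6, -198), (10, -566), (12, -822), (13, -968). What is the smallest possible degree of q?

Divided differences on the nodes 2, 3, 6, 10, 12, 13:
  order 0: -22  -48  -198  -566  -822  -968
  order 1: -26  -50  -92  -128  -146
  order 2: -6  -6  -6  -6
  order 3: 0  0  0
  order 4: 0  0
  order 5: 0
The order-2 divided differences are all -6 (nonzero) and every higher order vanishes, so the data lies on a polynomial of degree exactly 2.

2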